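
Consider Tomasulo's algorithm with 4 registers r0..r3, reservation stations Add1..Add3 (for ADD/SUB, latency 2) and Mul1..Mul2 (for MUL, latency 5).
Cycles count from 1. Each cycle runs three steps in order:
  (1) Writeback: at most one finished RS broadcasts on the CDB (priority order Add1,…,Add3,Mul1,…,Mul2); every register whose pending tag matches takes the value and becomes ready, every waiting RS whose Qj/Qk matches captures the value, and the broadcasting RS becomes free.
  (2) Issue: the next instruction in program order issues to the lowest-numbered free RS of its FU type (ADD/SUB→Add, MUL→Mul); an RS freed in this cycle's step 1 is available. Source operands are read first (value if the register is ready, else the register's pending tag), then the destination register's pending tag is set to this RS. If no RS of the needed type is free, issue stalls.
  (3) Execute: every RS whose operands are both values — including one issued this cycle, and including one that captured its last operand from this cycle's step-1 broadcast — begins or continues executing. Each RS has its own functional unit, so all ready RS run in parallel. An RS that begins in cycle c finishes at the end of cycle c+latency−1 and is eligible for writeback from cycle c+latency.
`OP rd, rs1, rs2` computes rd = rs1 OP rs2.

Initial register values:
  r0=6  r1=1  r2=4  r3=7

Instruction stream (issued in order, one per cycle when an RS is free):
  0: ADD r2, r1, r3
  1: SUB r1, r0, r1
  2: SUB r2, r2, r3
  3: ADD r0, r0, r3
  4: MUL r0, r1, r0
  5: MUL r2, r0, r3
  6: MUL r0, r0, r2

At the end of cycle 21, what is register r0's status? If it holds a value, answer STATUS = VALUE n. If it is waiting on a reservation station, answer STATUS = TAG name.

STATUS = VALUE 29575

c1: issue ADD r2<-Add1 | r0:6,r1:1,r2:Add1,r3:7
c2: issue SUB r1<-Add2 | r0:6,r1:Add2,r2:Add1,r3:7
c3: CDB Add1=8; issue SUB r2<-Add1 | r0:6,r1:Add2,r2:Add1,r3:7
c4: CDB Add2=5; issue ADD r0<-Add2 | r0:Add2,r1:5,r2:Add1,r3:7
c5: CDB Add1=1; issue MUL r0<-Mul1 | r0:Mul1,r1:5,r2:1,r3:7
c6: CDB Add2=13; issue MUL r2<-Mul2 | r0:Mul1,r1:5,r2:Mul2,r3:7
c7: stall | r0:Mul1,r1:5,r2:Mul2,r3:7
c8: stall | r0:Mul1,r1:5,r2:Mul2,r3:7
c9: stall | r0:Mul1,r1:5,r2:Mul2,r3:7
c10: stall | r0:Mul1,r1:5,r2:Mul2,r3:7
c11: CDB Mul1=65; issue MUL r0<-Mul1 | r0:Mul1,r1:5,r2:Mul2,r3:7
c12: - | r0:Mul1,r1:5,r2:Mul2,r3:7
c13: - | r0:Mul1,r1:5,r2:Mul2,r3:7
c14: - | r0:Mul1,r1:5,r2:Mul2,r3:7
c15: - | r0:Mul1,r1:5,r2:Mul2,r3:7
c16: CDB Mul2=455 | r0:Mul1,r1:5,r2:455,r3:7
c17: - | r0:Mul1,r1:5,r2:455,r3:7
c18: - | r0:Mul1,r1:5,r2:455,r3:7
c19: - | r0:Mul1,r1:5,r2:455,r3:7
c20: - | r0:Mul1,r1:5,r2:455,r3:7
c21: CDB Mul1=29575 | r0:29575,r1:5,r2:455,r3:7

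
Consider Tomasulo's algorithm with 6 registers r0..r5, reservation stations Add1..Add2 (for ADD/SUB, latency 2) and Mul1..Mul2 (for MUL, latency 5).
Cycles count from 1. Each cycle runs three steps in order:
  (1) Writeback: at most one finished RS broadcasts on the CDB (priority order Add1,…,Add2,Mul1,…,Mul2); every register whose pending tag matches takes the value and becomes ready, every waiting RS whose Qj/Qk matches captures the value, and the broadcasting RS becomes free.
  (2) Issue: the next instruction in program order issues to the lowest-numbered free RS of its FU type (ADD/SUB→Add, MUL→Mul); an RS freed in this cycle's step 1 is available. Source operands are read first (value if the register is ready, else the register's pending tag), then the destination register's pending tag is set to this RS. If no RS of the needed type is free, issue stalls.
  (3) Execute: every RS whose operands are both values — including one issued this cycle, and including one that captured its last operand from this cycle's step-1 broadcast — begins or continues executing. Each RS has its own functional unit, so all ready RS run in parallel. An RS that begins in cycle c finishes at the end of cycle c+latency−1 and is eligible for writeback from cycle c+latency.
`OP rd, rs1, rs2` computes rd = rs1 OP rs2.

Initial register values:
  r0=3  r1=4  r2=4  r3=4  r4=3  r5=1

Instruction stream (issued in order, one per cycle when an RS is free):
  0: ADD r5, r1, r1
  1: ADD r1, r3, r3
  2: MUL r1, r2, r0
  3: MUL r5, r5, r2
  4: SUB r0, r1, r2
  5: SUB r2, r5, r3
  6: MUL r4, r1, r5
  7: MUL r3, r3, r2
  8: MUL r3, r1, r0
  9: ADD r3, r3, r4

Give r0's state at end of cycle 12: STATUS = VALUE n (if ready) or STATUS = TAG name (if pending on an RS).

STATUS = VALUE 8

cycle 1: issue ADD r5<-Add1 // r0:3,r1:4,r2:4,r3:4,r4:3,r5:Add1
cycle 2: issue ADD r1<-Add2 // r0:3,r1:Add2,r2:4,r3:4,r4:3,r5:Add1
cycle 3: CDB Add1=8; issue MUL r1<-Mul1 // r0:3,r1:Mul1,r2:4,r3:4,r4:3,r5:8
cycle 4: CDB Add2=8; issue MUL r5<-Mul2 // r0:3,r1:Mul1,r2:4,r3:4,r4:3,r5:Mul2
cycle 5: issue SUB r0<-Add1 // r0:Add1,r1:Mul1,r2:4,r3:4,r4:3,r5:Mul2
cycle 6: issue SUB r2<-Add2 // r0:Add1,r1:Mul1,r2:Add2,r3:4,r4:3,r5:Mul2
cycle 7: stall // r0:Add1,r1:Mul1,r2:Add2,r3:4,r4:3,r5:Mul2
cycle 8: CDB Mul1=12; issue MUL r4<-Mul1 // r0:Add1,r1:12,r2:Add2,r3:4,r4:Mul1,r5:Mul2
cycle 9: CDB Mul2=32; issue MUL r3<-Mul2 // r0:Add1,r1:12,r2:Add2,r3:Mul2,r4:Mul1,r5:32
cycle 10: CDB Add1=8; stall // r0:8,r1:12,r2:Add2,r3:Mul2,r4:Mul1,r5:32
cycle 11: CDB Add2=28; stall // r0:8,r1:12,r2:28,r3:Mul2,r4:Mul1,r5:32
cycle 12: stall // r0:8,r1:12,r2:28,r3:Mul2,r4:Mul1,r5:32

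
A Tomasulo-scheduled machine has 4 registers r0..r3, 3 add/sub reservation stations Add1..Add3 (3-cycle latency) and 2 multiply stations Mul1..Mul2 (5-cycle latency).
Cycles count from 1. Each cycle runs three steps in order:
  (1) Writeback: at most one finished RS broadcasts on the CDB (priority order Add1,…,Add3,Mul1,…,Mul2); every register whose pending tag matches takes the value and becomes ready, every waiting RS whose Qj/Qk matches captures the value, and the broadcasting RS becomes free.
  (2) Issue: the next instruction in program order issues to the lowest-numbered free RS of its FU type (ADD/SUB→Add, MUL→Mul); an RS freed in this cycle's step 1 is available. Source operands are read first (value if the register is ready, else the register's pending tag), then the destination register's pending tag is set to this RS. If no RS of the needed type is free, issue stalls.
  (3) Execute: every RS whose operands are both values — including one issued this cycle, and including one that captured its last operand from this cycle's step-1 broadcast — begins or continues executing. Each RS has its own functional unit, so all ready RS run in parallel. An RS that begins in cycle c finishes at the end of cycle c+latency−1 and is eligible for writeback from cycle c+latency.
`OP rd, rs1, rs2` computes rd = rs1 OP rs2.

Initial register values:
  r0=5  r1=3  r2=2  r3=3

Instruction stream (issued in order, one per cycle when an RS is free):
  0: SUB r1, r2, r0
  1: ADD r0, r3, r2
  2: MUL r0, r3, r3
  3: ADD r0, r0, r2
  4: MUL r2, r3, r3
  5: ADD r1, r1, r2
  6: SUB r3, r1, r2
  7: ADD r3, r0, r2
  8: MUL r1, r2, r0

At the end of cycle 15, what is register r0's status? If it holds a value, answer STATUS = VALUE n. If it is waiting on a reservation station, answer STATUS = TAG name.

STATUS = VALUE 11

c1: issue SUB r1<-Add1 | r0:5,r1:Add1,r2:2,r3:3
c2: issue ADD r0<-Add2 | r0:Add2,r1:Add1,r2:2,r3:3
c3: issue MUL r0<-Mul1 | r0:Mul1,r1:Add1,r2:2,r3:3
c4: CDB Add1=-3; issue ADD r0<-Add1 | r0:Add1,r1:-3,r2:2,r3:3
c5: CDB Add2=5; issue MUL r2<-Mul2 | r0:Add1,r1:-3,r2:Mul2,r3:3
c6: issue ADD r1<-Add2 | r0:Add1,r1:Add2,r2:Mul2,r3:3
c7: issue SUB r3<-Add3 | r0:Add1,r1:Add2,r2:Mul2,r3:Add3
c8: CDB Mul1=9; stall | r0:Add1,r1:Add2,r2:Mul2,r3:Add3
c9: stall | r0:Add1,r1:Add2,r2:Mul2,r3:Add3
c10: CDB Mul2=9; stall | r0:Add1,r1:Add2,r2:9,r3:Add3
c11: CDB Add1=11; issue ADD r3<-Add1 | r0:11,r1:Add2,r2:9,r3:Add1
c12: issue MUL r1<-Mul1 | r0:11,r1:Mul1,r2:9,r3:Add1
c13: CDB Add2=6 | r0:11,r1:Mul1,r2:9,r3:Add1
c14: CDB Add1=20 | r0:11,r1:Mul1,r2:9,r3:20
c15: - | r0:11,r1:Mul1,r2:9,r3:20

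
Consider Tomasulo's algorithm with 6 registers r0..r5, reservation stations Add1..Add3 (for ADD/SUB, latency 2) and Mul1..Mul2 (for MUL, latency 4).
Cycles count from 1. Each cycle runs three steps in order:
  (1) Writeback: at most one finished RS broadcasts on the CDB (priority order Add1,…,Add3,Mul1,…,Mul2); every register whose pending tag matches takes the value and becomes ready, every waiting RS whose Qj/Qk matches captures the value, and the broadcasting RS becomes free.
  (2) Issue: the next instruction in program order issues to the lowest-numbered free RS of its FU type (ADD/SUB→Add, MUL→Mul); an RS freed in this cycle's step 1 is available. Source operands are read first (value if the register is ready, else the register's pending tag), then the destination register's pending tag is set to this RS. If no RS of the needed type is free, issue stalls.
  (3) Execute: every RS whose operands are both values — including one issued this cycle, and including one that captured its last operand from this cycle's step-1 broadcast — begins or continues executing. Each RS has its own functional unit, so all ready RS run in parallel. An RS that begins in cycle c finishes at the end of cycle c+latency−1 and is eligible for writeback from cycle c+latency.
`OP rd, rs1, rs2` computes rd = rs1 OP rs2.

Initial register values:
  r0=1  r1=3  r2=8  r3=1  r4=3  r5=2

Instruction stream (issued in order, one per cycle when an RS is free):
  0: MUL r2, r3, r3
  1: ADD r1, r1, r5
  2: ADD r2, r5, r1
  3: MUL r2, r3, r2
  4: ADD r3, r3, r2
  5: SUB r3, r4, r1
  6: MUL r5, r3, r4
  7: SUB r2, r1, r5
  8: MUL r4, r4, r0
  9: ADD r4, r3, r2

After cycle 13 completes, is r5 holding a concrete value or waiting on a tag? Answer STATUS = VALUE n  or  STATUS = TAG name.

c1: issue MUL r2<-Mul1 | r0:1,r1:3,r2:Mul1,r3:1,r4:3,r5:2
c2: issue ADD r1<-Add1 | r0:1,r1:Add1,r2:Mul1,r3:1,r4:3,r5:2
c3: issue ADD r2<-Add2 | r0:1,r1:Add1,r2:Add2,r3:1,r4:3,r5:2
c4: CDB Add1=5; issue MUL r2<-Mul2 | r0:1,r1:5,r2:Mul2,r3:1,r4:3,r5:2
c5: CDB Mul1=1; issue ADD r3<-Add1 | r0:1,r1:5,r2:Mul2,r3:Add1,r4:3,r5:2
c6: CDB Add2=7; issue SUB r3<-Add2 | r0:1,r1:5,r2:Mul2,r3:Add2,r4:3,r5:2
c7: issue MUL r5<-Mul1 | r0:1,r1:5,r2:Mul2,r3:Add2,r4:3,r5:Mul1
c8: CDB Add2=-2; issue SUB r2<-Add2 | r0:1,r1:5,r2:Add2,r3:-2,r4:3,r5:Mul1
c9: stall | r0:1,r1:5,r2:Add2,r3:-2,r4:3,r5:Mul1
c10: CDB Mul2=7; issue MUL r4<-Mul2 | r0:1,r1:5,r2:Add2,r3:-2,r4:Mul2,r5:Mul1
c11: issue ADD r4<-Add3 | r0:1,r1:5,r2:Add2,r3:-2,r4:Add3,r5:Mul1
c12: CDB Add1=8 | r0:1,r1:5,r2:Add2,r3:-2,r4:Add3,r5:Mul1
c13: CDB Mul1=-6 | r0:1,r1:5,r2:Add2,r3:-2,r4:Add3,r5:-6

STATUS = VALUE -6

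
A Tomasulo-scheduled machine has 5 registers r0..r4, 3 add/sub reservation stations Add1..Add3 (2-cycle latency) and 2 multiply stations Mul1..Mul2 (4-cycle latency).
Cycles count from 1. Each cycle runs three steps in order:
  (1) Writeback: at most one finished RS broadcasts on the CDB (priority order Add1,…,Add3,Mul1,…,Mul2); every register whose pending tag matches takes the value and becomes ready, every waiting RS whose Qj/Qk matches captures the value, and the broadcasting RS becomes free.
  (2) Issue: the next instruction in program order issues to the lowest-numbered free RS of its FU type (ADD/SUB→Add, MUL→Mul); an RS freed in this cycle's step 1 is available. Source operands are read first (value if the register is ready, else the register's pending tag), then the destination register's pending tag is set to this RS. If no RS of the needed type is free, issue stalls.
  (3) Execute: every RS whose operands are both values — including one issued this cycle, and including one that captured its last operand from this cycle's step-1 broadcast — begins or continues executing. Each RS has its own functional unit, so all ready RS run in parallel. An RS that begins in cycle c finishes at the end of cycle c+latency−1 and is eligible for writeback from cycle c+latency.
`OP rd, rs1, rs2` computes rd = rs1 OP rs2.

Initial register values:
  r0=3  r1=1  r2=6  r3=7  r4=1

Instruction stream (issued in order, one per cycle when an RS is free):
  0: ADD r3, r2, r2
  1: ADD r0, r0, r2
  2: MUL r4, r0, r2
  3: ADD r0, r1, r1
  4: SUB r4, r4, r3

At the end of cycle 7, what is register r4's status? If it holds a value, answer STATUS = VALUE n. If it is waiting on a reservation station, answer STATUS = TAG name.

STATUS = TAG Add2

c1: issue ADD r3<-Add1 | r0:3,r1:1,r2:6,r3:Add1,r4:1
c2: issue ADD r0<-Add2 | r0:Add2,r1:1,r2:6,r3:Add1,r4:1
c3: CDB Add1=12; issue MUL r4<-Mul1 | r0:Add2,r1:1,r2:6,r3:12,r4:Mul1
c4: CDB Add2=9; issue ADD r0<-Add1 | r0:Add1,r1:1,r2:6,r3:12,r4:Mul1
c5: issue SUB r4<-Add2 | r0:Add1,r1:1,r2:6,r3:12,r4:Add2
c6: CDB Add1=2 | r0:2,r1:1,r2:6,r3:12,r4:Add2
c7: - | r0:2,r1:1,r2:6,r3:12,r4:Add2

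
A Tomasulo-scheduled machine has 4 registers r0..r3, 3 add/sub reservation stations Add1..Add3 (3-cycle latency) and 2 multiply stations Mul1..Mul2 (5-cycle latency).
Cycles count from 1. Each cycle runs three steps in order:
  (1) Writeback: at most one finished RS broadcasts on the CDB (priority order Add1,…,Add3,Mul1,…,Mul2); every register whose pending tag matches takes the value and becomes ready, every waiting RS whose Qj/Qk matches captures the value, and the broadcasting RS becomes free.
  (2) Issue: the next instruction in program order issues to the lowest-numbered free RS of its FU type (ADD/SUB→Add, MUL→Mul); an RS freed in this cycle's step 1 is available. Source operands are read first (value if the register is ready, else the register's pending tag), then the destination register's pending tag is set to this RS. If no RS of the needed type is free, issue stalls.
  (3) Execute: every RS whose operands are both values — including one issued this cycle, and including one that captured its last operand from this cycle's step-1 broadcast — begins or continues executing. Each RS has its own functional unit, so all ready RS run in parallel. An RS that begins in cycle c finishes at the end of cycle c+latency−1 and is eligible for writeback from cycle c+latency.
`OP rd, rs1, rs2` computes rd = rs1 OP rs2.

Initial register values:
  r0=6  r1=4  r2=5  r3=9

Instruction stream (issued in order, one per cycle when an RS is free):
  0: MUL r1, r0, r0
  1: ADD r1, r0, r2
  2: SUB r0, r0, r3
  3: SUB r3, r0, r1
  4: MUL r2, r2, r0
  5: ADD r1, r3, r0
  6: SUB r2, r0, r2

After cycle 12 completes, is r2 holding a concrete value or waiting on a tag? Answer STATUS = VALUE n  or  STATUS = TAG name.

STATUS = TAG Add2

cycle 1: issue MUL r1<-Mul1 // r0:6,r1:Mul1,r2:5,r3:9
cycle 2: issue ADD r1<-Add1 // r0:6,r1:Add1,r2:5,r3:9
cycle 3: issue SUB r0<-Add2 // r0:Add2,r1:Add1,r2:5,r3:9
cycle 4: issue SUB r3<-Add3 // r0:Add2,r1:Add1,r2:5,r3:Add3
cycle 5: CDB Add1=11; issue MUL r2<-Mul2 // r0:Add2,r1:11,r2:Mul2,r3:Add3
cycle 6: CDB Add2=-3; issue ADD r1<-Add1 // r0:-3,r1:Add1,r2:Mul2,r3:Add3
cycle 7: CDB Mul1=36; issue SUB r2<-Add2 // r0:-3,r1:Add1,r2:Add2,r3:Add3
cycle 8: - // r0:-3,r1:Add1,r2:Add2,r3:Add3
cycle 9: CDB Add3=-14 // r0:-3,r1:Add1,r2:Add2,r3:-14
cycle 10: - // r0:-3,r1:Add1,r2:Add2,r3:-14
cycle 11: CDB Mul2=-15 // r0:-3,r1:Add1,r2:Add2,r3:-14
cycle 12: CDB Add1=-17 // r0:-3,r1:-17,r2:Add2,r3:-14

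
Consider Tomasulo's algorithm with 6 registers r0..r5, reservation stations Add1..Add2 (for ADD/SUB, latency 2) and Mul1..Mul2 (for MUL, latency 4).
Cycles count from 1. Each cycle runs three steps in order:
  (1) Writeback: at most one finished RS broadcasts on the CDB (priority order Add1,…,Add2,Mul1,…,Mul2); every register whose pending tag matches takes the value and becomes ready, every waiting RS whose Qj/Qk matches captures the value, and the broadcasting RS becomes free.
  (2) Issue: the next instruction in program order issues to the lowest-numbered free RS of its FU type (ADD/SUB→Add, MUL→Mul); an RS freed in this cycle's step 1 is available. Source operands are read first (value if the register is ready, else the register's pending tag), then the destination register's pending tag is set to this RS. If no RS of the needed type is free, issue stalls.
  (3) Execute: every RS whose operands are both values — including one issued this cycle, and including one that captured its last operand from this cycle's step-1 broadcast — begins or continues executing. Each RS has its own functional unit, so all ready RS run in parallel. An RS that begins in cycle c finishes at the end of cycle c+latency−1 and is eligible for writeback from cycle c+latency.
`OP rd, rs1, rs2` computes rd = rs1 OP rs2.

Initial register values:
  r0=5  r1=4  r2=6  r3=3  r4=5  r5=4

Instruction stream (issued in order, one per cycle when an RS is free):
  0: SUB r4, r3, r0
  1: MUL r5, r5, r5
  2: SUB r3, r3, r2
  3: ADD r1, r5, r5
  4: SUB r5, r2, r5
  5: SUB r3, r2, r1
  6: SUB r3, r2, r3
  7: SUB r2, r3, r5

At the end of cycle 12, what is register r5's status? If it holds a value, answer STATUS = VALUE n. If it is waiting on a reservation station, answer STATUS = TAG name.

STATUS = VALUE -10

c1: issue SUB r4<-Add1 | r0:5,r1:4,r2:6,r3:3,r4:Add1,r5:4
c2: issue MUL r5<-Mul1 | r0:5,r1:4,r2:6,r3:3,r4:Add1,r5:Mul1
c3: CDB Add1=-2; issue SUB r3<-Add1 | r0:5,r1:4,r2:6,r3:Add1,r4:-2,r5:Mul1
c4: issue ADD r1<-Add2 | r0:5,r1:Add2,r2:6,r3:Add1,r4:-2,r5:Mul1
c5: CDB Add1=-3; issue SUB r5<-Add1 | r0:5,r1:Add2,r2:6,r3:-3,r4:-2,r5:Add1
c6: CDB Mul1=16; stall | r0:5,r1:Add2,r2:6,r3:-3,r4:-2,r5:Add1
c7: stall | r0:5,r1:Add2,r2:6,r3:-3,r4:-2,r5:Add1
c8: CDB Add1=-10; issue SUB r3<-Add1 | r0:5,r1:Add2,r2:6,r3:Add1,r4:-2,r5:-10
c9: CDB Add2=32; issue SUB r3<-Add2 | r0:5,r1:32,r2:6,r3:Add2,r4:-2,r5:-10
c10: stall | r0:5,r1:32,r2:6,r3:Add2,r4:-2,r5:-10
c11: CDB Add1=-26; issue SUB r2<-Add1 | r0:5,r1:32,r2:Add1,r3:Add2,r4:-2,r5:-10
c12: - | r0:5,r1:32,r2:Add1,r3:Add2,r4:-2,r5:-10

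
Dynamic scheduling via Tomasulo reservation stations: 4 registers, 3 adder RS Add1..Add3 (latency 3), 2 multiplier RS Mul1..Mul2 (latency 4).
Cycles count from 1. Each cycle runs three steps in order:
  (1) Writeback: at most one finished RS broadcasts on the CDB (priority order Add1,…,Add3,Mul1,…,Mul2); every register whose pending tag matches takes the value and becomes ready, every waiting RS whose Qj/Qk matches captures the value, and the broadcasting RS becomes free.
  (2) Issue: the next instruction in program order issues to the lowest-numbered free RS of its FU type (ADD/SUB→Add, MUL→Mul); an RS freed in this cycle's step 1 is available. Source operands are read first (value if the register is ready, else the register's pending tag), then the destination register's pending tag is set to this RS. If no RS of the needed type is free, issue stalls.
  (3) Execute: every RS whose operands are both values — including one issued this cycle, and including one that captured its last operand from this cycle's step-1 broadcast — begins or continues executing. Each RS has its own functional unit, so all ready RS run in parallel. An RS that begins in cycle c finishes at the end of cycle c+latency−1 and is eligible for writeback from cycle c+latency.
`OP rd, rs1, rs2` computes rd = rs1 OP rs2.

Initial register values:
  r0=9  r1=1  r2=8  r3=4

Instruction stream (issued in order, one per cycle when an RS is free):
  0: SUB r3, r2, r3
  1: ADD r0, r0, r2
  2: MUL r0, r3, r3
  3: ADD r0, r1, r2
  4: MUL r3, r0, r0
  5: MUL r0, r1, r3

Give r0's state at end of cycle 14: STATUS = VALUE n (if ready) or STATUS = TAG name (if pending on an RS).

STATUS = TAG Mul1

cycle 1: issue SUB r3<-Add1 // r0:9,r1:1,r2:8,r3:Add1
cycle 2: issue ADD r0<-Add2 // r0:Add2,r1:1,r2:8,r3:Add1
cycle 3: issue MUL r0<-Mul1 // r0:Mul1,r1:1,r2:8,r3:Add1
cycle 4: CDB Add1=4; issue ADD r0<-Add1 // r0:Add1,r1:1,r2:8,r3:4
cycle 5: CDB Add2=17; issue MUL r3<-Mul2 // r0:Add1,r1:1,r2:8,r3:Mul2
cycle 6: stall // r0:Add1,r1:1,r2:8,r3:Mul2
cycle 7: CDB Add1=9; stall // r0:9,r1:1,r2:8,r3:Mul2
cycle 8: CDB Mul1=16; issue MUL r0<-Mul1 // r0:Mul1,r1:1,r2:8,r3:Mul2
cycle 9: - // r0:Mul1,r1:1,r2:8,r3:Mul2
cycle 10: - // r0:Mul1,r1:1,r2:8,r3:Mul2
cycle 11: CDB Mul2=81 // r0:Mul1,r1:1,r2:8,r3:81
cycle 12: - // r0:Mul1,r1:1,r2:8,r3:81
cycle 13: - // r0:Mul1,r1:1,r2:8,r3:81
cycle 14: - // r0:Mul1,r1:1,r2:8,r3:81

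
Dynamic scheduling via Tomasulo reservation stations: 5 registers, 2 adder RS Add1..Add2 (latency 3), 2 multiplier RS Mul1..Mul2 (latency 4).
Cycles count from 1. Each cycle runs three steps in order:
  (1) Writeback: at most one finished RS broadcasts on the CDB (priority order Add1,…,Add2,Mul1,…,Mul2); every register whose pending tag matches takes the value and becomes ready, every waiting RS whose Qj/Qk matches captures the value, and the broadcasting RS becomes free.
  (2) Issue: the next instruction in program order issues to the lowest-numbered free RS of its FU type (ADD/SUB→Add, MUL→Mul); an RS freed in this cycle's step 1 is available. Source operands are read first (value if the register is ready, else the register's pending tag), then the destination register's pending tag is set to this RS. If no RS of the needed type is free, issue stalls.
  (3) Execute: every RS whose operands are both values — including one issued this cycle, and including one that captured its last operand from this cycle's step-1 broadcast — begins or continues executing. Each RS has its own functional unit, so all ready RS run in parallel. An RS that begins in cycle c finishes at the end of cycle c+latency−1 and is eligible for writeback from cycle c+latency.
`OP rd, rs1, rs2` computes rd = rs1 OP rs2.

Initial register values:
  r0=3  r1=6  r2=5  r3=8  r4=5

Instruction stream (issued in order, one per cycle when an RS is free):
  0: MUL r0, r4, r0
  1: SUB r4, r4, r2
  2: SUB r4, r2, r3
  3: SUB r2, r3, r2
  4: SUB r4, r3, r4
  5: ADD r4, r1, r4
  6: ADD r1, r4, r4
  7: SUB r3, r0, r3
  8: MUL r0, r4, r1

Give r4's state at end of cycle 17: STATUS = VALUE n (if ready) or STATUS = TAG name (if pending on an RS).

STATUS = VALUE 17

c1: issue MUL r0<-Mul1 | r0:Mul1,r1:6,r2:5,r3:8,r4:5
c2: issue SUB r4<-Add1 | r0:Mul1,r1:6,r2:5,r3:8,r4:Add1
c3: issue SUB r4<-Add2 | r0:Mul1,r1:6,r2:5,r3:8,r4:Add2
c4: stall | r0:Mul1,r1:6,r2:5,r3:8,r4:Add2
c5: CDB Add1=0; issue SUB r2<-Add1 | r0:Mul1,r1:6,r2:Add1,r3:8,r4:Add2
c6: CDB Add2=-3; issue SUB r4<-Add2 | r0:Mul1,r1:6,r2:Add1,r3:8,r4:Add2
c7: CDB Mul1=15; stall | r0:15,r1:6,r2:Add1,r3:8,r4:Add2
c8: CDB Add1=3; issue ADD r4<-Add1 | r0:15,r1:6,r2:3,r3:8,r4:Add1
c9: CDB Add2=11; issue ADD r1<-Add2 | r0:15,r1:Add2,r2:3,r3:8,r4:Add1
c10: stall | r0:15,r1:Add2,r2:3,r3:8,r4:Add1
c11: stall | r0:15,r1:Add2,r2:3,r3:8,r4:Add1
c12: CDB Add1=17; issue SUB r3<-Add1 | r0:15,r1:Add2,r2:3,r3:Add1,r4:17
c13: issue MUL r0<-Mul1 | r0:Mul1,r1:Add2,r2:3,r3:Add1,r4:17
c14: - | r0:Mul1,r1:Add2,r2:3,r3:Add1,r4:17
c15: CDB Add1=7 | r0:Mul1,r1:Add2,r2:3,r3:7,r4:17
c16: CDB Add2=34 | r0:Mul1,r1:34,r2:3,r3:7,r4:17
c17: - | r0:Mul1,r1:34,r2:3,r3:7,r4:17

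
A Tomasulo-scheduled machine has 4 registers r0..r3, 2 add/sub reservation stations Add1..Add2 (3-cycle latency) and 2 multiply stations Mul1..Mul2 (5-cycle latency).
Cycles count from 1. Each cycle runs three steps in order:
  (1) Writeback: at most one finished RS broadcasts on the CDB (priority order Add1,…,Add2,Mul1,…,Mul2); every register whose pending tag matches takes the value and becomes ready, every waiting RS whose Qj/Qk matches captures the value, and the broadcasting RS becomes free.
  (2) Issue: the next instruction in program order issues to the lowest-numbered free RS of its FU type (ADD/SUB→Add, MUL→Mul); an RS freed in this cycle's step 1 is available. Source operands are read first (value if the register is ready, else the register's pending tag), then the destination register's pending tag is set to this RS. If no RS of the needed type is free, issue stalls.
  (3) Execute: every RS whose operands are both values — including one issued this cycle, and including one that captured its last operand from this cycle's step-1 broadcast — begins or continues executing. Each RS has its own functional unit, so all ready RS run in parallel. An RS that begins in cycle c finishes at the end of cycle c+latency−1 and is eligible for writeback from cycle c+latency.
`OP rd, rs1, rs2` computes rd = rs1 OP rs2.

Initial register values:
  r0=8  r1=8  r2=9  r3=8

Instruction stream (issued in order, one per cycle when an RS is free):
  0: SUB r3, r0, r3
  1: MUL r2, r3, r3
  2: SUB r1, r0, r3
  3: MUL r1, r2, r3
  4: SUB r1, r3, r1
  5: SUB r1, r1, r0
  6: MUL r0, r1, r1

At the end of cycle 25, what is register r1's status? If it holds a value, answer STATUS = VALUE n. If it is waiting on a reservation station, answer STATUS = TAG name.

STATUS = VALUE -8

  c1: issue SUB r3<-Add1  regs: r0:8,r1:8,r2:9,r3:Add1
  c2: issue MUL r2<-Mul1  regs: r0:8,r1:8,r2:Mul1,r3:Add1
  c3: issue SUB r1<-Add2  regs: r0:8,r1:Add2,r2:Mul1,r3:Add1
  c4: CDB Add1=0; issue MUL r1<-Mul2  regs: r0:8,r1:Mul2,r2:Mul1,r3:0
  c5: issue SUB r1<-Add1  regs: r0:8,r1:Add1,r2:Mul1,r3:0
  c6: stall  regs: r0:8,r1:Add1,r2:Mul1,r3:0
  c7: CDB Add2=8; issue SUB r1<-Add2  regs: r0:8,r1:Add2,r2:Mul1,r3:0
  c8: stall  regs: r0:8,r1:Add2,r2:Mul1,r3:0
  c9: CDB Mul1=0; issue MUL r0<-Mul1  regs: r0:Mul1,r1:Add2,r2:0,r3:0
  c10: -  regs: r0:Mul1,r1:Add2,r2:0,r3:0
  c11: -  regs: r0:Mul1,r1:Add2,r2:0,r3:0
  c12: -  regs: r0:Mul1,r1:Add2,r2:0,r3:0
  c13: -  regs: r0:Mul1,r1:Add2,r2:0,r3:0
  c14: CDB Mul2=0  regs: r0:Mul1,r1:Add2,r2:0,r3:0
  c15: -  regs: r0:Mul1,r1:Add2,r2:0,r3:0
  c16: -  regs: r0:Mul1,r1:Add2,r2:0,r3:0
  c17: CDB Add1=0  regs: r0:Mul1,r1:Add2,r2:0,r3:0
  c18: -  regs: r0:Mul1,r1:Add2,r2:0,r3:0
  c19: -  regs: r0:Mul1,r1:Add2,r2:0,r3:0
  c20: CDB Add2=-8  regs: r0:Mul1,r1:-8,r2:0,r3:0
  c21: -  regs: r0:Mul1,r1:-8,r2:0,r3:0
  c22: -  regs: r0:Mul1,r1:-8,r2:0,r3:0
  c23: -  regs: r0:Mul1,r1:-8,r2:0,r3:0
  c24: -  regs: r0:Mul1,r1:-8,r2:0,r3:0
  c25: CDB Mul1=64  regs: r0:64,r1:-8,r2:0,r3:0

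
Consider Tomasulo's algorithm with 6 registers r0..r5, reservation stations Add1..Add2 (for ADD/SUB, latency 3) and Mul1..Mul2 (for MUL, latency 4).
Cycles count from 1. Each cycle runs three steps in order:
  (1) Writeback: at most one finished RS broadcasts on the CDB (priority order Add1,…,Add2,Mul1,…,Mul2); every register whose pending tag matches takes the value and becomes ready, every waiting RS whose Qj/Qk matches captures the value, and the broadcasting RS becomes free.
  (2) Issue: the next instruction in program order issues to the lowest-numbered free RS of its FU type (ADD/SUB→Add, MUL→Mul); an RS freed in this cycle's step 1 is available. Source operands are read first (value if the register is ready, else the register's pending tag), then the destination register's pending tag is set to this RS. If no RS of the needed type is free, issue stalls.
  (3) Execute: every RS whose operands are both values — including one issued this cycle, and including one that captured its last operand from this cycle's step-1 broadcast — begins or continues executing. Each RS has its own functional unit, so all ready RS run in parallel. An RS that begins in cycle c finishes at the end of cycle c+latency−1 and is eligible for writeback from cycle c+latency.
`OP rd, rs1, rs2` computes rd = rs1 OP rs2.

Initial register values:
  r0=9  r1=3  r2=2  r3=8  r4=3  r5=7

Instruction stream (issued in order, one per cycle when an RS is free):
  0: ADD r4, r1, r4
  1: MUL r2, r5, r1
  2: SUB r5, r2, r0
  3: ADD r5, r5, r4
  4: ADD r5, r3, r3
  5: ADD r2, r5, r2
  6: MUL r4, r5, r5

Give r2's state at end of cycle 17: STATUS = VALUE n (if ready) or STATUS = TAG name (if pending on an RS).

cycle 1: issue ADD r4<-Add1 // r0:9,r1:3,r2:2,r3:8,r4:Add1,r5:7
cycle 2: issue MUL r2<-Mul1 // r0:9,r1:3,r2:Mul1,r3:8,r4:Add1,r5:7
cycle 3: issue SUB r5<-Add2 // r0:9,r1:3,r2:Mul1,r3:8,r4:Add1,r5:Add2
cycle 4: CDB Add1=6; issue ADD r5<-Add1 // r0:9,r1:3,r2:Mul1,r3:8,r4:6,r5:Add1
cycle 5: stall // r0:9,r1:3,r2:Mul1,r3:8,r4:6,r5:Add1
cycle 6: CDB Mul1=21; stall // r0:9,r1:3,r2:21,r3:8,r4:6,r5:Add1
cycle 7: stall // r0:9,r1:3,r2:21,r3:8,r4:6,r5:Add1
cycle 8: stall // r0:9,r1:3,r2:21,r3:8,r4:6,r5:Add1
cycle 9: CDB Add2=12; issue ADD r5<-Add2 // r0:9,r1:3,r2:21,r3:8,r4:6,r5:Add2
cycle 10: stall // r0:9,r1:3,r2:21,r3:8,r4:6,r5:Add2
cycle 11: stall // r0:9,r1:3,r2:21,r3:8,r4:6,r5:Add2
cycle 12: CDB Add1=18; issue ADD r2<-Add1 // r0:9,r1:3,r2:Add1,r3:8,r4:6,r5:Add2
cycle 13: CDB Add2=16; issue MUL r4<-Mul1 // r0:9,r1:3,r2:Add1,r3:8,r4:Mul1,r5:16
cycle 14: - // r0:9,r1:3,r2:Add1,r3:8,r4:Mul1,r5:16
cycle 15: - // r0:9,r1:3,r2:Add1,r3:8,r4:Mul1,r5:16
cycle 16: CDB Add1=37 // r0:9,r1:3,r2:37,r3:8,r4:Mul1,r5:16
cycle 17: CDB Mul1=256 // r0:9,r1:3,r2:37,r3:8,r4:256,r5:16

STATUS = VALUE 37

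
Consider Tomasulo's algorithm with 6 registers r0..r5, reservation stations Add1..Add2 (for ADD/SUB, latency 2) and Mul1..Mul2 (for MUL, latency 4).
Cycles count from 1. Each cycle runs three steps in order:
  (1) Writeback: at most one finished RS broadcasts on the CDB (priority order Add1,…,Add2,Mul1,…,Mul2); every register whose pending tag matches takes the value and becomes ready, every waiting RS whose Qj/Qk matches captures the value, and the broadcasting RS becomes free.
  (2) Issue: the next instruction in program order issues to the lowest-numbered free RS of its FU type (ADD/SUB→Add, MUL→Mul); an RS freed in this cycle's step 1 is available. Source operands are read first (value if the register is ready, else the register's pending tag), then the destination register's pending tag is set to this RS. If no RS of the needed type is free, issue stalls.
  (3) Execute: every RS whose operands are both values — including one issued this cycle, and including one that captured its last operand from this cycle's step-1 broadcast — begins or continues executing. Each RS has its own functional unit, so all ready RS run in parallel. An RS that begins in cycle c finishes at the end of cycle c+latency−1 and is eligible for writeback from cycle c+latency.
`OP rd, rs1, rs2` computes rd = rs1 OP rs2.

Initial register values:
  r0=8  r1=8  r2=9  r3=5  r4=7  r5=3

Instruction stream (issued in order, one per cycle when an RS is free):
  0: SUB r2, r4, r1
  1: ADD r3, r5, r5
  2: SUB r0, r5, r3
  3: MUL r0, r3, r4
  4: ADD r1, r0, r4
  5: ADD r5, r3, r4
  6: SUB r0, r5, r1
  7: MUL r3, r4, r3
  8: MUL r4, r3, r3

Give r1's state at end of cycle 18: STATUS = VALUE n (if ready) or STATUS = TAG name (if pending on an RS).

STATUS = VALUE 49

c1: issue SUB r2<-Add1 | r0:8,r1:8,r2:Add1,r3:5,r4:7,r5:3
c2: issue ADD r3<-Add2 | r0:8,r1:8,r2:Add1,r3:Add2,r4:7,r5:3
c3: CDB Add1=-1; issue SUB r0<-Add1 | r0:Add1,r1:8,r2:-1,r3:Add2,r4:7,r5:3
c4: CDB Add2=6; issue MUL r0<-Mul1 | r0:Mul1,r1:8,r2:-1,r3:6,r4:7,r5:3
c5: issue ADD r1<-Add2 | r0:Mul1,r1:Add2,r2:-1,r3:6,r4:7,r5:3
c6: CDB Add1=-3; issue ADD r5<-Add1 | r0:Mul1,r1:Add2,r2:-1,r3:6,r4:7,r5:Add1
c7: stall | r0:Mul1,r1:Add2,r2:-1,r3:6,r4:7,r5:Add1
c8: CDB Add1=13; issue SUB r0<-Add1 | r0:Add1,r1:Add2,r2:-1,r3:6,r4:7,r5:13
c9: CDB Mul1=42; issue MUL r3<-Mul1 | r0:Add1,r1:Add2,r2:-1,r3:Mul1,r4:7,r5:13
c10: issue MUL r4<-Mul2 | r0:Add1,r1:Add2,r2:-1,r3:Mul1,r4:Mul2,r5:13
c11: CDB Add2=49 | r0:Add1,r1:49,r2:-1,r3:Mul1,r4:Mul2,r5:13
c12: - | r0:Add1,r1:49,r2:-1,r3:Mul1,r4:Mul2,r5:13
c13: CDB Add1=-36 | r0:-36,r1:49,r2:-1,r3:Mul1,r4:Mul2,r5:13
c14: CDB Mul1=42 | r0:-36,r1:49,r2:-1,r3:42,r4:Mul2,r5:13
c15: - | r0:-36,r1:49,r2:-1,r3:42,r4:Mul2,r5:13
c16: - | r0:-36,r1:49,r2:-1,r3:42,r4:Mul2,r5:13
c17: - | r0:-36,r1:49,r2:-1,r3:42,r4:Mul2,r5:13
c18: CDB Mul2=1764 | r0:-36,r1:49,r2:-1,r3:42,r4:1764,r5:13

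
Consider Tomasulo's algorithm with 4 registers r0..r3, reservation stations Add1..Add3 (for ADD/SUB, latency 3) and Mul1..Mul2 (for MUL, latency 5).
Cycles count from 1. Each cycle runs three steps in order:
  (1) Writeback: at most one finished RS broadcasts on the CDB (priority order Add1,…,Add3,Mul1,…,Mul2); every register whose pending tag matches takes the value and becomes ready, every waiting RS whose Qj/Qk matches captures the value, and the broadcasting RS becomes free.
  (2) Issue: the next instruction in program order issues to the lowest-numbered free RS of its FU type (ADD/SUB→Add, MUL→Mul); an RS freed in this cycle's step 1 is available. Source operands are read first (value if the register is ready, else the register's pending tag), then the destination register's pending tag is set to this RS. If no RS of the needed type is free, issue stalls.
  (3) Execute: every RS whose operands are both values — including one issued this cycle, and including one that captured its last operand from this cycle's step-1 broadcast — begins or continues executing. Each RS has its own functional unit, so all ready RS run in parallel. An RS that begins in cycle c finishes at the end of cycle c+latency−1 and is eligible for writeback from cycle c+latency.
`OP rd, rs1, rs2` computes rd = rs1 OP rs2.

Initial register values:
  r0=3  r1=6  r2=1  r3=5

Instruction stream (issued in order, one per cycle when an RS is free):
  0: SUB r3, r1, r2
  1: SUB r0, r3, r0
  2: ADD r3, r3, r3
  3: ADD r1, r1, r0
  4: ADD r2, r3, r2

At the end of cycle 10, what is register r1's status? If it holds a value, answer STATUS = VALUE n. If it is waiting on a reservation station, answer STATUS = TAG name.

STATUS = VALUE 8

c1: issue SUB r3<-Add1 | r0:3,r1:6,r2:1,r3:Add1
c2: issue SUB r0<-Add2 | r0:Add2,r1:6,r2:1,r3:Add1
c3: issue ADD r3<-Add3 | r0:Add2,r1:6,r2:1,r3:Add3
c4: CDB Add1=5; issue ADD r1<-Add1 | r0:Add2,r1:Add1,r2:1,r3:Add3
c5: stall | r0:Add2,r1:Add1,r2:1,r3:Add3
c6: stall | r0:Add2,r1:Add1,r2:1,r3:Add3
c7: CDB Add2=2; issue ADD r2<-Add2 | r0:2,r1:Add1,r2:Add2,r3:Add3
c8: CDB Add3=10 | r0:2,r1:Add1,r2:Add2,r3:10
c9: - | r0:2,r1:Add1,r2:Add2,r3:10
c10: CDB Add1=8 | r0:2,r1:8,r2:Add2,r3:10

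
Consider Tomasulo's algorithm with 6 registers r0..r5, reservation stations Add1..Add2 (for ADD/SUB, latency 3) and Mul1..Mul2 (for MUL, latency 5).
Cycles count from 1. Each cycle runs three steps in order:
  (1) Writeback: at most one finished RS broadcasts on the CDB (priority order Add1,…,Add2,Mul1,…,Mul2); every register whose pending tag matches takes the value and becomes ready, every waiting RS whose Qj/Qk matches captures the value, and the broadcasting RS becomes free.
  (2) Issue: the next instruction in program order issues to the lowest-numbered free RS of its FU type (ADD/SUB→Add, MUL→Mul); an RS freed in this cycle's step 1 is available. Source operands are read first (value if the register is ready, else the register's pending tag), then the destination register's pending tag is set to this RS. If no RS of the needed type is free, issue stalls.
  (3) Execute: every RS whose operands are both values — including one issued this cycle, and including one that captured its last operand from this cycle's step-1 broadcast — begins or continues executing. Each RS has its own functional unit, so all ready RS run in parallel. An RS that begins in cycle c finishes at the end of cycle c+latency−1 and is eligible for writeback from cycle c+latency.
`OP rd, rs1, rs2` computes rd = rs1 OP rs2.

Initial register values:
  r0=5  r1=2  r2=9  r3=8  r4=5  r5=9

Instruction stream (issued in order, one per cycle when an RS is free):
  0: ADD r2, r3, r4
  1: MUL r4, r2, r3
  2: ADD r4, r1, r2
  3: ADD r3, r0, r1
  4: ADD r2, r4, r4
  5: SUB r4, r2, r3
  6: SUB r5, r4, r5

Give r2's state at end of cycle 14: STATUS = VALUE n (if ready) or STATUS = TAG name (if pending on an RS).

STATUS = VALUE 30

  c1: issue ADD r2<-Add1  regs: r0:5,r1:2,r2:Add1,r3:8,r4:5,r5:9
  c2: issue MUL r4<-Mul1  regs: r0:5,r1:2,r2:Add1,r3:8,r4:Mul1,r5:9
  c3: issue ADD r4<-Add2  regs: r0:5,r1:2,r2:Add1,r3:8,r4:Add2,r5:9
  c4: CDB Add1=13; issue ADD r3<-Add1  regs: r0:5,r1:2,r2:13,r3:Add1,r4:Add2,r5:9
  c5: stall  regs: r0:5,r1:2,r2:13,r3:Add1,r4:Add2,r5:9
  c6: stall  regs: r0:5,r1:2,r2:13,r3:Add1,r4:Add2,r5:9
  c7: CDB Add1=7; issue ADD r2<-Add1  regs: r0:5,r1:2,r2:Add1,r3:7,r4:Add2,r5:9
  c8: CDB Add2=15; issue SUB r4<-Add2  regs: r0:5,r1:2,r2:Add1,r3:7,r4:Add2,r5:9
  c9: CDB Mul1=104; stall  regs: r0:5,r1:2,r2:Add1,r3:7,r4:Add2,r5:9
  c10: stall  regs: r0:5,r1:2,r2:Add1,r3:7,r4:Add2,r5:9
  c11: CDB Add1=30; issue SUB r5<-Add1  regs: r0:5,r1:2,r2:30,r3:7,r4:Add2,r5:Add1
  c12: -  regs: r0:5,r1:2,r2:30,r3:7,r4:Add2,r5:Add1
  c13: -  regs: r0:5,r1:2,r2:30,r3:7,r4:Add2,r5:Add1
  c14: CDB Add2=23  regs: r0:5,r1:2,r2:30,r3:7,r4:23,r5:Add1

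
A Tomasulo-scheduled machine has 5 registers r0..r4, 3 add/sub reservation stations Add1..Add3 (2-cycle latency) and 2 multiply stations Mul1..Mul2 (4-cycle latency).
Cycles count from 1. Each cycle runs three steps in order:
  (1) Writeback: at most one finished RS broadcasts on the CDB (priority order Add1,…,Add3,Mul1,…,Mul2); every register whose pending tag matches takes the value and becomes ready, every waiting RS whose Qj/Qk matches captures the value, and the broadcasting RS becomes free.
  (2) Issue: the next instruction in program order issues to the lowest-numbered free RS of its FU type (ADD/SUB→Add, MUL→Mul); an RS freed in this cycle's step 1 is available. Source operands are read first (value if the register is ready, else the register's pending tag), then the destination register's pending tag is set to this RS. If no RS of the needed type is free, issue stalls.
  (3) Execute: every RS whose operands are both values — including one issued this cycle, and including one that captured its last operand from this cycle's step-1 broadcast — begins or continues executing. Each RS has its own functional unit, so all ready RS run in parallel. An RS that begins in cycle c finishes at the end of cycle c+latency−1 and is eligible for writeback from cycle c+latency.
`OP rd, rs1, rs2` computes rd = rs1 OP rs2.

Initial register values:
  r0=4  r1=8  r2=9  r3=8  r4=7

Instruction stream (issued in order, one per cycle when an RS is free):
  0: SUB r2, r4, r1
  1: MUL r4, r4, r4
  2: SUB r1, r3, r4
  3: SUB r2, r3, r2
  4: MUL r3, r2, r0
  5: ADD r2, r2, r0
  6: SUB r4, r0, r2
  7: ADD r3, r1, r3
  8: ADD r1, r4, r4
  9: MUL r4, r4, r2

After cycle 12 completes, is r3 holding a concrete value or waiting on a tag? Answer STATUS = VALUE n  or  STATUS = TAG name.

STATUS = TAG Add2

c1: issue SUB r2<-Add1 | r0:4,r1:8,r2:Add1,r3:8,r4:7
c2: issue MUL r4<-Mul1 | r0:4,r1:8,r2:Add1,r3:8,r4:Mul1
c3: CDB Add1=-1; issue SUB r1<-Add1 | r0:4,r1:Add1,r2:-1,r3:8,r4:Mul1
c4: issue SUB r2<-Add2 | r0:4,r1:Add1,r2:Add2,r3:8,r4:Mul1
c5: issue MUL r3<-Mul2 | r0:4,r1:Add1,r2:Add2,r3:Mul2,r4:Mul1
c6: CDB Add2=9; issue ADD r2<-Add2 | r0:4,r1:Add1,r2:Add2,r3:Mul2,r4:Mul1
c7: CDB Mul1=49; issue SUB r4<-Add3 | r0:4,r1:Add1,r2:Add2,r3:Mul2,r4:Add3
c8: CDB Add2=13; issue ADD r3<-Add2 | r0:4,r1:Add1,r2:13,r3:Add2,r4:Add3
c9: CDB Add1=-41; issue ADD r1<-Add1 | r0:4,r1:Add1,r2:13,r3:Add2,r4:Add3
c10: CDB Add3=-9; issue MUL r4<-Mul1 | r0:4,r1:Add1,r2:13,r3:Add2,r4:Mul1
c11: CDB Mul2=36 | r0:4,r1:Add1,r2:13,r3:Add2,r4:Mul1
c12: CDB Add1=-18 | r0:4,r1:-18,r2:13,r3:Add2,r4:Mul1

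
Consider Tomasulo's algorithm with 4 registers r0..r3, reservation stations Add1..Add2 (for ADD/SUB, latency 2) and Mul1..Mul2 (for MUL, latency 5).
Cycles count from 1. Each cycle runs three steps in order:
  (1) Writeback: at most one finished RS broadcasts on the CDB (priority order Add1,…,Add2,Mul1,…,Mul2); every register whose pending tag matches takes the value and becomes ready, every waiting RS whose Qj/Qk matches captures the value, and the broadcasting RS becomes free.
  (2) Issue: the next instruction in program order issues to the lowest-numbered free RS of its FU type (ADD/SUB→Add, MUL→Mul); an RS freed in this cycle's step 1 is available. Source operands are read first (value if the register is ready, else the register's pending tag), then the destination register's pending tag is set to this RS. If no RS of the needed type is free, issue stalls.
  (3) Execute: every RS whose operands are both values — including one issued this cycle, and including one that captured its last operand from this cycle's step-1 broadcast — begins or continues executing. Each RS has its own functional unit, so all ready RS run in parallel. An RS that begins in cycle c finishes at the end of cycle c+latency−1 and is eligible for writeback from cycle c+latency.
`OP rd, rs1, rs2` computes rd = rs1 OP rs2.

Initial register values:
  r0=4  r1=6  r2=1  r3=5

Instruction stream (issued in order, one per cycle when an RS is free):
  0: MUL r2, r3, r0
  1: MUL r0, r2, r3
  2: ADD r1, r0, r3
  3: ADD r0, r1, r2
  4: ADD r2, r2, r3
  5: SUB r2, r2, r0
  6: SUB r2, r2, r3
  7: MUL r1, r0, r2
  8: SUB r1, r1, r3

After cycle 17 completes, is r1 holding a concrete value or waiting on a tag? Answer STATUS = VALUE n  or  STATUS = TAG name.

STATUS = TAG Mul1

c1: issue MUL r2<-Mul1 | r0:4,r1:6,r2:Mul1,r3:5
c2: issue MUL r0<-Mul2 | r0:Mul2,r1:6,r2:Mul1,r3:5
c3: issue ADD r1<-Add1 | r0:Mul2,r1:Add1,r2:Mul1,r3:5
c4: issue ADD r0<-Add2 | r0:Add2,r1:Add1,r2:Mul1,r3:5
c5: stall | r0:Add2,r1:Add1,r2:Mul1,r3:5
c6: CDB Mul1=20; stall | r0:Add2,r1:Add1,r2:20,r3:5
c7: stall | r0:Add2,r1:Add1,r2:20,r3:5
c8: stall | r0:Add2,r1:Add1,r2:20,r3:5
c9: stall | r0:Add2,r1:Add1,r2:20,r3:5
c10: stall | r0:Add2,r1:Add1,r2:20,r3:5
c11: CDB Mul2=100; stall | r0:Add2,r1:Add1,r2:20,r3:5
c12: stall | r0:Add2,r1:Add1,r2:20,r3:5
c13: CDB Add1=105; issue ADD r2<-Add1 | r0:Add2,r1:105,r2:Add1,r3:5
c14: stall | r0:Add2,r1:105,r2:Add1,r3:5
c15: CDB Add1=25; issue SUB r2<-Add1 | r0:Add2,r1:105,r2:Add1,r3:5
c16: CDB Add2=125; issue SUB r2<-Add2 | r0:125,r1:105,r2:Add2,r3:5
c17: issue MUL r1<-Mul1 | r0:125,r1:Mul1,r2:Add2,r3:5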